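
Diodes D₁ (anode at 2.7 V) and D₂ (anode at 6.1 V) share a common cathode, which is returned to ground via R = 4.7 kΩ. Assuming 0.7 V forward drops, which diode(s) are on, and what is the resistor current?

Only D₂ conducts; I_R ≈ 1.1 mA

Assume both conduct. Then node N would need to be at both 2.7−0.7 = 2 V and 6.1−0.7 = 5.4 V, which is impossible.
Assume only D₂ conducts: V_N = 6.1 − 0.7 = 5.4 V, so I_R = 5.4/4.7 = 1.15 mA.
Check D₁: its anode-to-cathode voltage is 2.7 − 5.4 = -2.7 V < 0.7 V, so it is off. The assumption is consistent.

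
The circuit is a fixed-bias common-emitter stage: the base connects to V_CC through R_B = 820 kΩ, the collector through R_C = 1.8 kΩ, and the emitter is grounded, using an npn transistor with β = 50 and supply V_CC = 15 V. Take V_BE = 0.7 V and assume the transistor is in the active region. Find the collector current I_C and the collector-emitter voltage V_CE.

Base loop: V_CC = I_B·R_B + V_BE, so I_B = (15 − 0.7)/820 kΩ = 0.0174 mA.
In the active region I_C = β·I_B = 50 × 0.0174 = 0.872 mA.
Collector loop: V_CE = V_CC − I_C·R_C = 15 − 0.872×1.8 = 13.4 V.
Since V_CE = 13.4 V > V_CE(sat) ≈ 0.2 V, the transistor is in the active region as assumed.

I_C ≈ 0.87 mA, V_CE ≈ 13 V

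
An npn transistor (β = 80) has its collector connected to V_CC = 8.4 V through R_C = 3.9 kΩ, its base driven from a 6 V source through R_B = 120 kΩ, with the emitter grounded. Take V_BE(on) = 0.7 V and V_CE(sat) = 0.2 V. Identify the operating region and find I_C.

Assume active: I_B = (6 − 0.7)/120 = 0.0442 mA, giving I_C = β·I_B = 3.53 mA.
But then V_CE = 8.4 − 3.53×3.9 = -5.38 V < V_CE(sat) = 0.2 V — impossible in the active region.
So the transistor is saturated. With V_CE = 0.2 V, I_C = (V_CC − 0.2)/R_C = 8.2/3.9 = 2.1 mA.
Check: β·I_B = 3.53 mA > I_C = 2.1 mA, confirming saturation.

saturation; I_C ≈ 2.1 mA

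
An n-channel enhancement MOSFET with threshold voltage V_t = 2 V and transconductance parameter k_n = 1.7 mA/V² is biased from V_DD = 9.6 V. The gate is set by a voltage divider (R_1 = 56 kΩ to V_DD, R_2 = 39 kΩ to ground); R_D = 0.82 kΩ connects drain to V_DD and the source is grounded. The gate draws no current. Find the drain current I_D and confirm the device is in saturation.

I_D ≈ 3.2 mA

V_G = V_DD·R_2/(R_1+R_2) = 9.6×39/95 = 3.94 V. With the source grounded, V_GS = V_G = 3.94 V.
Assume saturation: I_D = (k_n/2)(V_GS − V_t)² = (1.7/2)×(3.94 − 2)² = 0.85×1.94² = 3.2 mA.
V_DS = V_DD − I_D·R_D = 9.6 − 3.2×0.82 = 6.97 V.
Saturation requires V_DS ≥ V_GS − V_t = 1.94 V; 6.97 ≥ 1.94 ✓.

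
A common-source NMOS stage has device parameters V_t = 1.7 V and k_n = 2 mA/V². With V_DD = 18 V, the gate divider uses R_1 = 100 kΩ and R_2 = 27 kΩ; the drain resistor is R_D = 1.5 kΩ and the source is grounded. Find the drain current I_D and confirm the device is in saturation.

I_D ≈ 4.5 mA

V_G = V_DD·R_2/(R_1+R_2) = 18×27/127 = 3.83 V. With the source grounded, V_GS = V_G = 3.83 V.
Assume saturation: I_D = (k_n/2)(V_GS − V_t)² = (2/2)×(3.83 − 1.7)² = 1×2.13² = 4.52 mA.
V_DS = V_DD − I_D·R_D = 18 − 4.52×1.5 = 11.2 V.
Saturation requires V_DS ≥ V_GS − V_t = 2.13 V; 11.2 ≥ 2.13 ✓.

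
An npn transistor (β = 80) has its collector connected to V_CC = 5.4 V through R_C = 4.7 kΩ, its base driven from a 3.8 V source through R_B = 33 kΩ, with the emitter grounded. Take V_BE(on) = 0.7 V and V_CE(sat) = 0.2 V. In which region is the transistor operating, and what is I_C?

saturation; I_C ≈ 1.1 mA

Assume active: I_B = (3.8 − 0.7)/33 = 0.0939 mA, giving I_C = β·I_B = 7.52 mA.
But then V_CE = 5.4 − 7.52×4.7 = -29.9 V < V_CE(sat) = 0.2 V — impossible in the active region.
So the transistor is saturated. With V_CE = 0.2 V, I_C = (V_CC − 0.2)/R_C = 5.2/4.7 = 1.11 mA.
Check: β·I_B = 7.52 mA > I_C = 1.11 mA, confirming saturation.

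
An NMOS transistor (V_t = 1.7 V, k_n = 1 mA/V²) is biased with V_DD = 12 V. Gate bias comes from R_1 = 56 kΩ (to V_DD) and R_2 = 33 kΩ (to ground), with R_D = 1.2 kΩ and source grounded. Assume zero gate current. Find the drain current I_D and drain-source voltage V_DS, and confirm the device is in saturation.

I_D ≈ 3.8 mA, V_DS ≈ 7.5 V

V_G = V_DD·R_2/(R_1+R_2) = 12×33/89 = 4.45 V. With the source grounded, V_GS = V_G = 4.45 V.
Assume saturation: I_D = (k_n/2)(V_GS − V_t)² = (1/2)×(4.45 − 1.7)² = 0.5×2.75² = 3.78 mA.
V_DS = V_DD − I_D·R_D = 12 − 3.78×1.2 = 7.46 V.
Saturation requires V_DS ≥ V_GS − V_t = 2.75 V; 7.46 ≥ 2.75 ✓.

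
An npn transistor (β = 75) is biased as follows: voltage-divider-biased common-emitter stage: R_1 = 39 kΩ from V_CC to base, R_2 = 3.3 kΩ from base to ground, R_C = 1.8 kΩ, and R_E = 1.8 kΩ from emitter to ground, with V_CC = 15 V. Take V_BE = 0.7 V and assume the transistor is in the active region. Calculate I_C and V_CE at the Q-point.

I_C ≈ 0.25 mA, V_CE ≈ 14 V

Thevenize the base divider: V_Th = V_CC·R_2/(R_1+R_2) = 15×3.3/42.3 = 1.17 V, R_Th = R_1‖R_2 = 3.04 kΩ.
Base-emitter loop: V_Th = I_B·R_Th + V_BE + (β+1)I_B·R_E, so I_B = (1.17 − 0.7) / (3.04 + 76×1.8) = 0.00336 mA.
I_C = β·I_B = 75×0.00336 = 0.252 mA, and I_E = (β+1)I_B = 0.256 mA.
V_CE = V_CC − I_C·R_C − I_E·R_E = 15 − 0.252×1.8 − 0.256×1.8 = 14.1 V.
V_CE = 14.1 V > 0.2 V confirms active-region operation.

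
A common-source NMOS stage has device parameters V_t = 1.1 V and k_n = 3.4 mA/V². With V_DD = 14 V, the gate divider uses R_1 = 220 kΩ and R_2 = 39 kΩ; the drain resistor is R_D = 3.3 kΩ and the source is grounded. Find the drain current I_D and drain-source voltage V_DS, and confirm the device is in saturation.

V_G = V_DD·R_2/(R_1+R_2) = 14×39/259 = 2.11 V. With the source grounded, V_GS = V_G = 2.11 V.
Assume saturation: I_D = (k_n/2)(V_GS − V_t)² = (3.4/2)×(2.11 − 1.1)² = 1.7×1.01² = 1.73 mA.
V_DS = V_DD − I_D·R_D = 14 − 1.73×3.3 = 8.3 V.
Saturation requires V_DS ≥ V_GS − V_t = 1.01 V; 8.3 ≥ 1.01 ✓.

I_D ≈ 1.7 mA, V_DS ≈ 8.3 V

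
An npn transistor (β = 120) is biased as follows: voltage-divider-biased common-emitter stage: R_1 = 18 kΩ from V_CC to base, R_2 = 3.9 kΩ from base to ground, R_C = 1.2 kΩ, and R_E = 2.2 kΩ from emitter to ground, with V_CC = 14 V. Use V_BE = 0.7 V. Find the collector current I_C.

Thevenize the base divider: V_Th = V_CC·R_2/(R_1+R_2) = 14×3.9/21.9 = 2.49 V, R_Th = R_1‖R_2 = 3.21 kΩ.
Base-emitter loop: V_Th = I_B·R_Th + V_BE + (β+1)I_B·R_E, so I_B = (2.49 − 0.7) / (3.21 + 121×2.2) = 0.00666 mA.
I_C = β·I_B = 120×0.00666 = 0.799 mA, and I_E = (β+1)I_B = 0.805 mA.
V_CE = V_CC − I_C·R_C − I_E·R_E = 14 − 0.799×1.2 − 0.805×2.2 = 11.3 V.
V_CE = 11.3 V > 0.2 V confirms active-region operation.

I_C ≈ 0.8 mA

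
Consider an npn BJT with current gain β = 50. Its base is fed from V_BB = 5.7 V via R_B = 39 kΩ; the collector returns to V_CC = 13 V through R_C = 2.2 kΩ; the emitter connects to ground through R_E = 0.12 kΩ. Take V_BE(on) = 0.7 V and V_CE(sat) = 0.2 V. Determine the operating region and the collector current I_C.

Assume active: I_B = (5.7 − 0.7)/(39 + 51×0.12) = 0.111 mA, I_C = β·I_B = 5.54 mA.
Then V_CE = 13 − 5.54×2.2 − 5.65×0.12 = 0.132 V < 0.2 V — the active assumption fails.
Re-solve with V_CE = 0.2 V. KCL at the emitter: V_E/R_E = (V_BB−0.7−V_E)/R_B + (V_CC−0.2−V_E)/R_C, giving V_E = 0.675 V.
I_C = (V_CC − 0.2 − V_E)/R_C = (12.8 − 0.675)/2.2 = 5.51 mA.
Check: I_B = (5 − 0.675)/39 = 0.111 mA, and β·I_B = 5.55 mA > I_C, confirming saturation.

saturation; I_C ≈ 5.5 mA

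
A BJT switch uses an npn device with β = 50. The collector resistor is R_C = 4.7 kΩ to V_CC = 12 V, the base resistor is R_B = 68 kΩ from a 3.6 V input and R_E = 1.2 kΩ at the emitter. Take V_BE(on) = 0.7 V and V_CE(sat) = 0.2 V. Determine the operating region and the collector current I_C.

Assume active. Base-emitter loop: I_B = (V_BB − V_BE)/(R_B + (β+1)R_E) = (3.6 − 0.7)/(68 + 51×1.2) = 0.0224 mA.
I_C = β·I_B = 50×0.0224 = 1.12 mA.
V_CE = V_CC − I_C·R_C − I_E·R_E = 12 − 1.12×4.7 − 1.14×1.2 = 5.35 V > V_CE(sat), so the active-region assumption holds.

active; I_C ≈ 1.1 mA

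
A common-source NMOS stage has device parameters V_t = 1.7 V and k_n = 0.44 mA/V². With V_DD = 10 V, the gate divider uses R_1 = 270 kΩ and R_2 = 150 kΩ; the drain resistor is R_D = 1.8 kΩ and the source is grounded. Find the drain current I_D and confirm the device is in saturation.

V_G = V_DD·R_2/(R_1+R_2) = 10×150/420 = 3.57 V. With the source grounded, V_GS = V_G = 3.57 V.
Assume saturation: I_D = (k_n/2)(V_GS − V_t)² = (0.44/2)×(3.57 − 1.7)² = 0.22×1.87² = 0.77 mA.
V_DS = V_DD − I_D·R_D = 10 − 0.77×1.8 = 8.61 V.
Saturation requires V_DS ≥ V_GS − V_t = 1.87 V; 8.61 ≥ 1.87 ✓.

I_D ≈ 0.77 mA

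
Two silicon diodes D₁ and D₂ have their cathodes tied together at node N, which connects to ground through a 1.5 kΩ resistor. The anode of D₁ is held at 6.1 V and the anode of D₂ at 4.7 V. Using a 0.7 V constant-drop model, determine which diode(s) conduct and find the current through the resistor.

Assume both conduct. Then node N would need to be at both 6.1−0.7 = 5.4 V and 4.7−0.7 = 4 V, which is impossible.
Assume only D₁ conducts: V_N = 6.1 − 0.7 = 5.4 V, so I_R = 5.4/1.5 = 3.6 mA.
Check D₂: its anode-to-cathode voltage is 4.7 − 5.4 = -0.7 V < 0.7 V, so it is off. The assumption is consistent.

Only D₁ conducts; I_R ≈ 3.6 mA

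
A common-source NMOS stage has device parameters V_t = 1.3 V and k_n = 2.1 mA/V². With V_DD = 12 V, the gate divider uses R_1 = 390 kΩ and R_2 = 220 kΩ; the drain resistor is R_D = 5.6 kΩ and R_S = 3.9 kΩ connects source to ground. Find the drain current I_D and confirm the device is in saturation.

I_D ≈ 0.58 mA

V_G = V_DD·R_2/(R_1+R_2) = 12×220/610 = 4.33 V.
Assume saturation: I_D = (k_n/2)(V_GS − V_t)² with V_GS = V_G − I_D·R_S = 4.33 − 3.9·I_D.
Substituting gives 16·I_D² − 25.8·I_D + 9.63 = 0, with roots I_D = 0.585 or 1.03 mA.
The root I_D = 1.03 mA gives V_GS = 0.309 V ≤ V_t, so take I_D = 0.585 mA.
Then V_GS = 2.05 V and V_DS = V_DD − I_D(R_D+R_S) = 12 − 0.585×9.5 = 6.44 V.
Saturation requires V_DS ≥ V_GS − V_t = 0.746 V; 6.44 ≥ 0.746 ✓.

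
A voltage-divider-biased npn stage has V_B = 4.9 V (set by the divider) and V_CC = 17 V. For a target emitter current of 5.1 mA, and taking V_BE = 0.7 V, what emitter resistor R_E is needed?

V_E = V_B − V_BE = 4.9 − 0.7 = 4.2 V.
R_E = V_E / I_E = 4.2 / 5.1 = 0.824 kΩ.

R_E ≈ 0.82 kΩ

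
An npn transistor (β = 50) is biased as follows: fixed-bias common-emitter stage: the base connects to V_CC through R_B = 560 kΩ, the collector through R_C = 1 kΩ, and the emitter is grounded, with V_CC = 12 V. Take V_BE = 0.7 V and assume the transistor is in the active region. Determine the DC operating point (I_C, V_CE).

Base loop: V_CC = I_B·R_B + V_BE, so I_B = (12 − 0.7)/560 kΩ = 0.0202 mA.
In the active region I_C = β·I_B = 50 × 0.0202 = 1.01 mA.
Collector loop: V_CE = V_CC − I_C·R_C = 12 − 1.01×1 = 11 V.
Since V_CE = 11 V > V_CE(sat) ≈ 0.2 V, the transistor is in the active region as assumed.

I_C ≈ 1 mA, V_CE ≈ 11 V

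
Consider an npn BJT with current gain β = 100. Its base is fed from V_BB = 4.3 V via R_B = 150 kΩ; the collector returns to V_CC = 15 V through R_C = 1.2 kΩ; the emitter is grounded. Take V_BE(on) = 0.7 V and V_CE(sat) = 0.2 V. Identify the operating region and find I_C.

Assume active. Base-emitter loop: I_B = (V_BB − V_BE)/R_B = (4.3 − 0.7)/150 = 0.024 mA.
I_C = β·I_B = 100×0.024 = 2.4 mA.
V_CE = V_CC − I_C·R_C = 15 − 2.4×1.2 = 12.1 V > V_CE(sat), so the active-region assumption holds.

active; I_C ≈ 2.4 mA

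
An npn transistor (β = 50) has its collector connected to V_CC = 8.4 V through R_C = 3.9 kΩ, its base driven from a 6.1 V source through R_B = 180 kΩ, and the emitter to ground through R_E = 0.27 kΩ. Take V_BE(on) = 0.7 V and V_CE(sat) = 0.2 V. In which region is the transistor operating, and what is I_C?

Assume active. Base-emitter loop: I_B = (V_BB − V_BE)/(R_B + (β+1)R_E) = (6.1 − 0.7)/(180 + 51×0.27) = 0.0279 mA.
I_C = β·I_B = 50×0.0279 = 1.39 mA.
V_CE = V_CC − I_C·R_C − I_E·R_E = 8.4 − 1.39×3.9 − 1.42×0.27 = 2.58 V > V_CE(sat), so the active-region assumption holds.

active; I_C ≈ 1.4 mA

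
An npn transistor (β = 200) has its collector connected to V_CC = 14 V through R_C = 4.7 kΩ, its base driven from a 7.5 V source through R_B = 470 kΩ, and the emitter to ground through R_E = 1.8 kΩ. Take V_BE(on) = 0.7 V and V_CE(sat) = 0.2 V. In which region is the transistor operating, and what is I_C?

Assume active. Base-emitter loop: I_B = (V_BB − V_BE)/(R_B + (β+1)R_E) = (7.5 − 0.7)/(470 + 201×1.8) = 0.00818 mA.
I_C = β·I_B = 200×0.00818 = 1.64 mA.
V_CE = V_CC − I_C·R_C − I_E·R_E = 14 − 1.64×4.7 − 1.64×1.8 = 3.36 V > V_CE(sat), so the active-region assumption holds.

active; I_C ≈ 1.6 mA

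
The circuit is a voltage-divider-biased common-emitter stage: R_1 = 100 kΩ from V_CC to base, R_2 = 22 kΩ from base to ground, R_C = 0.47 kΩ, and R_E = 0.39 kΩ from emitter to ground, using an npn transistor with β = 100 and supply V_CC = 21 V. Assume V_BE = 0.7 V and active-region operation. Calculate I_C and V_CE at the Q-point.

Thevenize the base divider: V_Th = V_CC·R_2/(R_1+R_2) = 21×22/122 = 3.79 V, R_Th = R_1‖R_2 = 18 kΩ.
Base-emitter loop: V_Th = I_B·R_Th + V_BE + (β+1)I_B·R_E, so I_B = (3.79 − 0.7) / (18 + 101×0.39) = 0.0538 mA.
I_C = β·I_B = 100×0.0538 = 5.38 mA, and I_E = (β+1)I_B = 5.43 mA.
V_CE = V_CC − I_C·R_C − I_E·R_E = 21 − 5.38×0.47 − 5.43×0.39 = 16.4 V.
V_CE = 16.4 V > 0.2 V confirms active-region operation.

I_C ≈ 5.4 mA, V_CE ≈ 16 V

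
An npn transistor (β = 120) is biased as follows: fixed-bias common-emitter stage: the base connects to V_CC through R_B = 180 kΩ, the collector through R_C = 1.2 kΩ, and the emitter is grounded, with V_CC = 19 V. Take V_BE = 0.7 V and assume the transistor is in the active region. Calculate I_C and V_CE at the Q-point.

I_C ≈ 12 mA, V_CE ≈ 4.4 V

Base loop: V_CC = I_B·R_B + V_BE, so I_B = (19 − 0.7)/180 kΩ = 0.102 mA.
In the active region I_C = β·I_B = 120 × 0.102 = 12.2 mA.
Collector loop: V_CE = V_CC − I_C·R_C = 19 − 12.2×1.2 = 4.36 V.
Since V_CE = 4.36 V > V_CE(sat) ≈ 0.2 V, the transistor is in the active region as assumed.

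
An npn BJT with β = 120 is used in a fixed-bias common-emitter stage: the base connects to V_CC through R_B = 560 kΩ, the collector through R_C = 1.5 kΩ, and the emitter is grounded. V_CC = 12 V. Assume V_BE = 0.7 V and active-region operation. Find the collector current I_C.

Base loop: V_CC = I_B·R_B + V_BE, so I_B = (12 − 0.7)/560 kΩ = 0.0202 mA.
In the active region I_C = β·I_B = 120 × 0.0202 = 2.42 mA.
Collector loop: V_CE = V_CC − I_C·R_C = 12 − 2.42×1.5 = 8.37 V.
Since V_CE = 8.37 V > V_CE(sat) ≈ 0.2 V, the transistor is in the active region as assumed.

I_C ≈ 2.4 mA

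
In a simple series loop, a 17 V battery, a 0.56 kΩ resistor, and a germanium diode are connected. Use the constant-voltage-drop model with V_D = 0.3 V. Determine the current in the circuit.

I ≈ 30 mA

KVL around the loop: 17 = V_D + I·R = 0.3 + I × 0.56 kΩ.
So I = (17 − 0.3) / 0.56 kΩ = 16.7 / 0.56 = 29.8 mA.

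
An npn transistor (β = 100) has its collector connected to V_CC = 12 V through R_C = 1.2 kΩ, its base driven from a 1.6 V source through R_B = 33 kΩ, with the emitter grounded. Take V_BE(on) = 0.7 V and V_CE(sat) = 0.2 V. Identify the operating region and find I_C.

active; I_C ≈ 2.7 mA

Assume active. Base-emitter loop: I_B = (V_BB − V_BE)/R_B = (1.6 − 0.7)/33 = 0.0273 mA.
I_C = β·I_B = 100×0.0273 = 2.73 mA.
V_CE = V_CC − I_C·R_C = 12 − 2.73×1.2 = 8.73 V > V_CE(sat), so the active-region assumption holds.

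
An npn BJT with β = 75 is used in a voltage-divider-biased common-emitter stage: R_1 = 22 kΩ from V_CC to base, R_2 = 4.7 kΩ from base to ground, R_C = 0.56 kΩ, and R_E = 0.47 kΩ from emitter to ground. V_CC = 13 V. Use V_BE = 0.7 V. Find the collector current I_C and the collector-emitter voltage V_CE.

I_C ≈ 3 mA, V_CE ≈ 9.9 V

Thevenize the base divider: V_Th = V_CC·R_2/(R_1+R_2) = 13×4.7/26.7 = 2.29 V, R_Th = R_1‖R_2 = 3.87 kΩ.
Base-emitter loop: V_Th = I_B·R_Th + V_BE + (β+1)I_B·R_E, so I_B = (2.29 − 0.7) / (3.87 + 76×0.47) = 0.0401 mA.
I_C = β·I_B = 75×0.0401 = 3.01 mA, and I_E = (β+1)I_B = 3.05 mA.
V_CE = V_CC − I_C·R_C − I_E·R_E = 13 − 3.01×0.56 − 3.05×0.47 = 9.88 V.
V_CE = 9.88 V > 0.2 V confirms active-region operation.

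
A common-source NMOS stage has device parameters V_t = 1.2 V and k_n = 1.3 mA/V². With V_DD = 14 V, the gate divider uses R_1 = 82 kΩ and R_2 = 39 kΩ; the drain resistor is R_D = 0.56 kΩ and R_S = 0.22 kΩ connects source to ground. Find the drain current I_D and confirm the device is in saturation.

V_G = V_DD·R_2/(R_1+R_2) = 14×39/121 = 4.51 V.
Assume saturation: I_D = (k_n/2)(V_GS − V_t)² with V_GS = V_G − I_D·R_S = 4.51 − 0.22·I_D.
Substituting gives 0.0315·I_D² − 1.95·I_D + 7.13 = 0, with roots I_D = 3.91 or 58 mA.
The root I_D = 58 mA gives V_GS = -8.25 V ≤ V_t, so take I_D = 3.91 mA.
Then V_GS = 3.65 V and V_DS = V_DD − I_D(R_D+R_S) = 14 − 3.91×0.78 = 11 V.
Saturation requires V_DS ≥ V_GS − V_t = 2.45 V; 11 ≥ 2.45 ✓.

I_D ≈ 3.9 mA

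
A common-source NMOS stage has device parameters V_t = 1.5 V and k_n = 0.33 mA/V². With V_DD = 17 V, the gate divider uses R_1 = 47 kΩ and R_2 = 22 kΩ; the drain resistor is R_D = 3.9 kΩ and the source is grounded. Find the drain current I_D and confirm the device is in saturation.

I_D ≈ 2.5 mA

V_G = V_DD·R_2/(R_1+R_2) = 17×22/69 = 5.42 V. With the source grounded, V_GS = V_G = 5.42 V.
Assume saturation: I_D = (k_n/2)(V_GS − V_t)² = (0.33/2)×(5.42 − 1.5)² = 0.165×3.92² = 2.54 mA.
V_DS = V_DD − I_D·R_D = 17 − 2.54×3.9 = 7.11 V.
Saturation requires V_DS ≥ V_GS − V_t = 3.92 V; 7.11 ≥ 3.92 ✓.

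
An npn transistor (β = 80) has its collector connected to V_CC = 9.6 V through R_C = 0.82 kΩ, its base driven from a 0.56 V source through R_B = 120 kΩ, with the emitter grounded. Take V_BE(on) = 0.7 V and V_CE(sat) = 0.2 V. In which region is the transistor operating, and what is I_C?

V_BB = 0.56 V ≤ V_BE(on) = 0.7 V, so the base-emitter junction is not forward biased.
The transistor is in cutoff: I_B = I_C = 0.

cutoff; I_C ≈ 0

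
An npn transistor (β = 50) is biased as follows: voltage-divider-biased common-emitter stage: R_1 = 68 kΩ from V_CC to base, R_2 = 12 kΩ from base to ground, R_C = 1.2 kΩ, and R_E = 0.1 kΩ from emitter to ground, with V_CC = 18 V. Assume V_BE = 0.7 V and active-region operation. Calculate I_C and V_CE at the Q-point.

Thevenize the base divider: V_Th = V_CC·R_2/(R_1+R_2) = 18×12/80 = 2.7 V, R_Th = R_1‖R_2 = 10.2 kΩ.
Base-emitter loop: V_Th = I_B·R_Th + V_BE + (β+1)I_B·R_E, so I_B = (2.7 − 0.7) / (10.2 + 51×0.1) = 0.131 mA.
I_C = β·I_B = 50×0.131 = 6.54 mA, and I_E = (β+1)I_B = 6.67 mA.
V_CE = V_CC − I_C·R_C − I_E·R_E = 18 − 6.54×1.2 − 6.67×0.1 = 9.49 V.
V_CE = 9.49 V > 0.2 V confirms active-region operation.

I_C ≈ 6.5 mA, V_CE ≈ 9.5 V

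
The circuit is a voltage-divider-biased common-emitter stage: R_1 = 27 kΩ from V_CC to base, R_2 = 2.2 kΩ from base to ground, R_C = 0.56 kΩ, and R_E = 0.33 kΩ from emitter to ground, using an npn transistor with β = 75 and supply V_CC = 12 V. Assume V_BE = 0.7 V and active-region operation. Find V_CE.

Thevenize the base divider: V_Th = V_CC·R_2/(R_1+R_2) = 12×2.2/29.2 = 0.904 V, R_Th = R_1‖R_2 = 2.03 kΩ.
Base-emitter loop: V_Th = I_B·R_Th + V_BE + (β+1)I_B·R_E, so I_B = (0.904 − 0.7) / (2.03 + 76×0.33) = 0.00753 mA.
I_C = β·I_B = 75×0.00753 = 0.565 mA, and I_E = (β+1)I_B = 0.572 mA.
V_CE = V_CC − I_C·R_C − I_E·R_E = 12 − 0.565×0.56 − 0.572×0.33 = 11.5 V.
V_CE = 11.5 V > 0.2 V confirms active-region operation.

V_CE ≈ 11 V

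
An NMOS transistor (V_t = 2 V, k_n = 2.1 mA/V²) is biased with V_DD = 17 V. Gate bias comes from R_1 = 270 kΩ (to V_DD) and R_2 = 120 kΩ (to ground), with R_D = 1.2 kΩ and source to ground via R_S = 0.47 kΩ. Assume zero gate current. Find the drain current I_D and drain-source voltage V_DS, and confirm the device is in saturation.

V_G = V_DD·R_2/(R_1+R_2) = 17×120/390 = 5.23 V.
Assume saturation: I_D = (k_n/2)(V_GS − V_t)² with V_GS = V_G − I_D·R_S = 5.23 − 0.47·I_D.
Substituting gives 0.232·I_D² − 4.19·I_D + 11 = 0, with roots I_D = 3.17 or 14.9 mA.
The root I_D = 14.9 mA gives V_GS = -1.77 V ≤ V_t, so take I_D = 3.17 mA.
Then V_GS = 3.74 V and V_DS = V_DD − I_D(R_D+R_S) = 17 − 3.17×1.67 = 11.7 V.
Saturation requires V_DS ≥ V_GS − V_t = 1.74 V; 11.7 ≥ 1.74 ✓.

I_D ≈ 3.2 mA, V_DS ≈ 12 V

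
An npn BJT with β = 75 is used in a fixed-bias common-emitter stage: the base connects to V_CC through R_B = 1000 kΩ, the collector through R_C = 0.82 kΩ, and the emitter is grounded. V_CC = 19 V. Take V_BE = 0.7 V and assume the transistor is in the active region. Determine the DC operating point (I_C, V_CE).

I_C ≈ 1.4 mA, V_CE ≈ 18 V

Base loop: V_CC = I_B·R_B + V_BE, so I_B = (19 − 0.7)/1000 kΩ = 0.0183 mA.
In the active region I_C = β·I_B = 75 × 0.0183 = 1.37 mA.
Collector loop: V_CE = V_CC − I_C·R_C = 19 − 1.37×0.82 = 17.9 V.
Since V_CE = 17.9 V > V_CE(sat) ≈ 0.2 V, the transistor is in the active region as assumed.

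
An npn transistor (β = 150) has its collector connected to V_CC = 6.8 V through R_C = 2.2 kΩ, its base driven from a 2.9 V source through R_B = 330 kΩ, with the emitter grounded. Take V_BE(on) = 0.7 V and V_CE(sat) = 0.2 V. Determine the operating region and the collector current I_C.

Assume active. Base-emitter loop: I_B = (V_BB − V_BE)/R_B = (2.9 − 0.7)/330 = 0.00667 mA.
I_C = β·I_B = 150×0.00667 = 1 mA.
V_CE = V_CC − I_C·R_C = 6.8 − 1×2.2 = 4.6 V > V_CE(sat), so the active-region assumption holds.

active; I_C ≈ 1 mA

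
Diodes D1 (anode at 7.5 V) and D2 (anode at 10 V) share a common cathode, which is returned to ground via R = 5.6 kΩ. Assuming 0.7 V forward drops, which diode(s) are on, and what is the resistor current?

Assume both conduct. Then node N would need to be at both 7.5−0.7 = 6.8 V and 10−0.7 = 9.3 V, which is impossible.
Assume only D2 conducts: V_N = 10 − 0.7 = 9.3 V, so I_R = 9.3/5.6 = 1.66 mA.
Check D1: its anode-to-cathode voltage is 7.5 − 9.3 = -1.8 V < 0.7 V, so it is off. The assumption is consistent.

Only D2 conducts; I_R ≈ 1.7 mA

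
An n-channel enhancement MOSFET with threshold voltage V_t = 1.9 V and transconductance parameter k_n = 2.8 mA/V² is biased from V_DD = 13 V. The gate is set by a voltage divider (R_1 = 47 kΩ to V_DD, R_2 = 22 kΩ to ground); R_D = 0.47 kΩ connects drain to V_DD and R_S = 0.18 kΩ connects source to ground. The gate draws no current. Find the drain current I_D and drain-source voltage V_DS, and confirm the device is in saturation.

V_G = V_DD·R_2/(R_1+R_2) = 13×22/69 = 4.14 V.
Assume saturation: I_D = (k_n/2)(V_GS − V_t)² with V_GS = V_G − I_D·R_S = 4.14 − 0.18·I_D.
Substituting gives 0.0454·I_D² − 2.13·I_D + 7.06 = 0, with roots I_D = 3.58 or 43.4 mA.
The root I_D = 43.4 mA gives V_GS = -3.67 V ≤ V_t, so take I_D = 3.58 mA.
Then V_GS = 3.5 V and V_DS = V_DD − I_D(R_D+R_S) = 13 − 3.58×0.65 = 10.7 V.
Saturation requires V_DS ≥ V_GS − V_t = 1.6 V; 10.7 ≥ 1.6 ✓.

I_D ≈ 3.6 mA, V_DS ≈ 11 V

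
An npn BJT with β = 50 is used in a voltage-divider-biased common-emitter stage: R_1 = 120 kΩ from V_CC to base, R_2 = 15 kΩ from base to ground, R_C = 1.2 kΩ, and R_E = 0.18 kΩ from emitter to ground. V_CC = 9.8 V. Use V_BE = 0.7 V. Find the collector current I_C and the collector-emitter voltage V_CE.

I_C ≈ 0.86 mA, V_CE ≈ 8.6 V

Thevenize the base divider: V_Th = V_CC·R_2/(R_1+R_2) = 9.8×15/135 = 1.09 V, R_Th = R_1‖R_2 = 13.3 kΩ.
Base-emitter loop: V_Th = I_B·R_Th + V_BE + (β+1)I_B·R_E, so I_B = (1.09 − 0.7) / (13.3 + 51×0.18) = 0.0173 mA.
I_C = β·I_B = 50×0.0173 = 0.864 mA, and I_E = (β+1)I_B = 0.881 mA.
V_CE = V_CC − I_C·R_C − I_E·R_E = 9.8 − 0.864×1.2 − 0.881×0.18 = 8.61 V.
V_CE = 8.61 V > 0.2 V confirms active-region operation.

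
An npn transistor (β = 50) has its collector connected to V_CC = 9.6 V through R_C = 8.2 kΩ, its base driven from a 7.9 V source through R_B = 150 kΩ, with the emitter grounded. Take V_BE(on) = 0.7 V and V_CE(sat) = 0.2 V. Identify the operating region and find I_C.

saturation; I_C ≈ 1.1 mA

Assume active: I_B = (7.9 − 0.7)/150 = 0.048 mA, giving I_C = β·I_B = 2.4 mA.
But then V_CE = 9.6 − 2.4×8.2 = -10.1 V < V_CE(sat) = 0.2 V — impossible in the active region.
So the transistor is saturated. With V_CE = 0.2 V, I_C = (V_CC − 0.2)/R_C = 9.4/8.2 = 1.15 mA.
Check: β·I_B = 2.4 mA > I_C = 1.15 mA, confirming saturation.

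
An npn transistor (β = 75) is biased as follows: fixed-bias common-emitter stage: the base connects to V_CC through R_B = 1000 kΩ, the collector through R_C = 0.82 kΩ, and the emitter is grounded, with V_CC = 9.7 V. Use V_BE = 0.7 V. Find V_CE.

V_CE ≈ 9.1 V

Base loop: V_CC = I_B·R_B + V_BE, so I_B = (9.7 − 0.7)/1000 kΩ = 0.009 mA.
In the active region I_C = β·I_B = 75 × 0.009 = 0.675 mA.
Collector loop: V_CE = V_CC − I_C·R_C = 9.7 − 0.675×0.82 = 9.15 V.
Since V_CE = 9.15 V > V_CE(sat) ≈ 0.2 V, the transistor is in the active region as assumed.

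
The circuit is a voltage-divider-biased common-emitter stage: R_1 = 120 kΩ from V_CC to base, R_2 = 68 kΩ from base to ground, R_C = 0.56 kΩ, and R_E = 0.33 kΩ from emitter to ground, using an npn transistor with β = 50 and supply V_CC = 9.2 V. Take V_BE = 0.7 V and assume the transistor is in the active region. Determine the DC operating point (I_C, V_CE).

Thevenize the base divider: V_Th = V_CC·R_2/(R_1+R_2) = 9.2×68/188 = 3.33 V, R_Th = R_1‖R_2 = 43.4 kΩ.
Base-emitter loop: V_Th = I_B·R_Th + V_BE + (β+1)I_B·R_E, so I_B = (3.33 − 0.7) / (43.4 + 51×0.33) = 0.0436 mA.
I_C = β·I_B = 50×0.0436 = 2.18 mA, and I_E = (β+1)I_B = 2.22 mA.
V_CE = V_CC − I_C·R_C − I_E·R_E = 9.2 − 2.18×0.56 − 2.22×0.33 = 7.24 V.
V_CE = 7.24 V > 0.2 V confirms active-region operation.

I_C ≈ 2.2 mA, V_CE ≈ 7.2 V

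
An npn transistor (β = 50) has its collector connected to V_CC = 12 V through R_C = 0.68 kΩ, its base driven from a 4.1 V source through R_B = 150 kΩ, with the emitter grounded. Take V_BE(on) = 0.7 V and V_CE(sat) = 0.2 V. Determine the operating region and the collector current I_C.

Assume active. Base-emitter loop: I_B = (V_BB − V_BE)/R_B = (4.1 − 0.7)/150 = 0.0227 mA.
I_C = β·I_B = 50×0.0227 = 1.13 mA.
V_CE = V_CC − I_C·R_C = 12 − 1.13×0.68 = 11.2 V > V_CE(sat), so the active-region assumption holds.

active; I_C ≈ 1.1 mA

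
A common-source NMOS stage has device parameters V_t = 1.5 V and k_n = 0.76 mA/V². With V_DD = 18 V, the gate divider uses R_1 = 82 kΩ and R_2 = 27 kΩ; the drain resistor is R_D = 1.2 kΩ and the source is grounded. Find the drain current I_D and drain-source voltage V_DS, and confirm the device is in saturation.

I_D ≈ 3.3 mA, V_DS ≈ 14 V

V_G = V_DD·R_2/(R_1+R_2) = 18×27/109 = 4.46 V. With the source grounded, V_GS = V_G = 4.46 V.
Assume saturation: I_D = (k_n/2)(V_GS − V_t)² = (0.76/2)×(4.46 − 1.5)² = 0.38×2.96² = 3.33 mA.
V_DS = V_DD − I_D·R_D = 18 − 3.33×1.2 = 14 V.
Saturation requires V_DS ≥ V_GS − V_t = 2.96 V; 14 ≥ 2.96 ✓.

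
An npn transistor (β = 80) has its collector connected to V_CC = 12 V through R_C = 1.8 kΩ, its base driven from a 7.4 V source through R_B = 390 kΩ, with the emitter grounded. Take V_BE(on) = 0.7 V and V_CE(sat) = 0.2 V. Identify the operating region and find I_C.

Assume active. Base-emitter loop: I_B = (V_BB − V_BE)/R_B = (7.4 − 0.7)/390 = 0.0172 mA.
I_C = β·I_B = 80×0.0172 = 1.37 mA.
V_CE = V_CC − I_C·R_C = 12 − 1.37×1.8 = 9.53 V > V_CE(sat), so the active-region assumption holds.

active; I_C ≈ 1.4 mA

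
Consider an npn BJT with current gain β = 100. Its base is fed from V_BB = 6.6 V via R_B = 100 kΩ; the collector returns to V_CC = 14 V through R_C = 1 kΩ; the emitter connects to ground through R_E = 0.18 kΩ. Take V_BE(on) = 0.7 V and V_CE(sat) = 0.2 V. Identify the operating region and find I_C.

Assume active. Base-emitter loop: I_B = (V_BB − V_BE)/(R_B + (β+1)R_E) = (6.6 − 0.7)/(100 + 101×0.18) = 0.0499 mA.
I_C = β·I_B = 100×0.0499 = 4.99 mA.
V_CE = V_CC − I_C·R_C − I_E·R_E = 14 − 4.99×1 − 5.04×0.18 = 8.1 V > V_CE(sat), so the active-region assumption holds.

active; I_C ≈ 5 mA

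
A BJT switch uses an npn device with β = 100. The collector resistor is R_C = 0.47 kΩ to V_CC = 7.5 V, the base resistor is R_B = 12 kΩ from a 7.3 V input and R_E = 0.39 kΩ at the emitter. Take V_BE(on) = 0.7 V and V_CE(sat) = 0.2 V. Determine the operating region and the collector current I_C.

Assume active: I_B = (7.3 − 0.7)/(12 + 101×0.39) = 0.128 mA, I_C = β·I_B = 12.8 mA.
Then V_CE = 7.5 − 12.8×0.47 − 13×0.39 = -3.6 V < 0.2 V — the active assumption fails.
Re-solve with V_CE = 0.2 V. KCL at the emitter: V_E/R_E = (V_BB−0.7−V_E)/R_B + (V_CC−0.2−V_E)/R_C, giving V_E = 3.37 V.
I_C = (V_CC − 0.2 − V_E)/R_C = (7.3 − 3.37)/0.47 = 8.37 mA.
Check: I_B = (6.6 − 3.37)/12 = 0.269 mA, and β·I_B = 26.9 mA > I_C, confirming saturation.

saturation; I_C ≈ 8.4 mA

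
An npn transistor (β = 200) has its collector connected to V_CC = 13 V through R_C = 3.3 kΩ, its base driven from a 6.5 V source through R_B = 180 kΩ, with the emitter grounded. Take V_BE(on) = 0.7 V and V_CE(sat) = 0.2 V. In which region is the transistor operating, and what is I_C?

saturation; I_C ≈ 3.9 mA

Assume active: I_B = (6.5 − 0.7)/180 = 0.0322 mA, giving I_C = β·I_B = 6.44 mA.
But then V_CE = 13 − 6.44×3.3 = -8.27 V < V_CE(sat) = 0.2 V — impossible in the active region.
So the transistor is saturated. With V_CE = 0.2 V, I_C = (V_CC − 0.2)/R_C = 12.8/3.3 = 3.88 mA.
Check: β·I_B = 6.44 mA > I_C = 3.88 mA, confirming saturation.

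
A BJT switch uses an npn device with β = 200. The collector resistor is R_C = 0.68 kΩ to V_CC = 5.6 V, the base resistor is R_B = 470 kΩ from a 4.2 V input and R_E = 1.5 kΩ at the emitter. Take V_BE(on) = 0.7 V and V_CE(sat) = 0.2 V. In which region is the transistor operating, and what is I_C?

active; I_C ≈ 0.91 mA

Assume active. Base-emitter loop: I_B = (V_BB − V_BE)/(R_B + (β+1)R_E) = (4.2 − 0.7)/(470 + 201×1.5) = 0.00454 mA.
I_C = β·I_B = 200×0.00454 = 0.907 mA.
V_CE = V_CC − I_C·R_C − I_E·R_E = 5.6 − 0.907×0.68 − 0.912×1.5 = 3.62 V > V_CE(sat), so the active-region assumption holds.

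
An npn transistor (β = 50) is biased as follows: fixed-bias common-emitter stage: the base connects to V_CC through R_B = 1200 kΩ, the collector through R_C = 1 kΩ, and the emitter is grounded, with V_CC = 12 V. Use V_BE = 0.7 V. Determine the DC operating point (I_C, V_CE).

I_C ≈ 0.47 mA, V_CE ≈ 12 V

Base loop: V_CC = I_B·R_B + V_BE, so I_B = (12 − 0.7)/1200 kΩ = 0.00942 mA.
In the active region I_C = β·I_B = 50 × 0.00942 = 0.471 mA.
Collector loop: V_CE = V_CC − I_C·R_C = 12 − 0.471×1 = 11.5 V.
Since V_CE = 11.5 V > V_CE(sat) ≈ 0.2 V, the transistor is in the active region as assumed.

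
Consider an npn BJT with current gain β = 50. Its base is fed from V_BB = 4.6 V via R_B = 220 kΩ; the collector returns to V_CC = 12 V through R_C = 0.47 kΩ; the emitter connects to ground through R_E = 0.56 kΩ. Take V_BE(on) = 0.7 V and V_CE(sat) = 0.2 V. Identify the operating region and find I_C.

active; I_C ≈ 0.78 mA

Assume active. Base-emitter loop: I_B = (V_BB − V_BE)/(R_B + (β+1)R_E) = (4.6 − 0.7)/(220 + 51×0.56) = 0.0157 mA.
I_C = β·I_B = 50×0.0157 = 0.785 mA.
V_CE = V_CC − I_C·R_C − I_E·R_E = 12 − 0.785×0.47 − 0.8×0.56 = 11.2 V > V_CE(sat), so the active-region assumption holds.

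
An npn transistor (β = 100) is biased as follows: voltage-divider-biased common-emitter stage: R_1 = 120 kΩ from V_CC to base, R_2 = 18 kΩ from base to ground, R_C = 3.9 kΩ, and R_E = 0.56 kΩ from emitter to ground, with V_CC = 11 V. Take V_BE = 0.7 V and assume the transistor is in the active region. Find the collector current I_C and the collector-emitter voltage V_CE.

I_C ≈ 1 mA, V_CE ≈ 6.5 V

Thevenize the base divider: V_Th = V_CC·R_2/(R_1+R_2) = 11×18/138 = 1.43 V, R_Th = R_1‖R_2 = 15.7 kΩ.
Base-emitter loop: V_Th = I_B·R_Th + V_BE + (β+1)I_B·R_E, so I_B = (1.43 − 0.7) / (15.7 + 101×0.56) = 0.0102 mA.
I_C = β·I_B = 100×0.0102 = 1.02 mA, and I_E = (β+1)I_B = 1.03 mA.
V_CE = V_CC − I_C·R_C − I_E·R_E = 11 − 1.02×3.9 − 1.03×0.56 = 6.46 V.
V_CE = 6.46 V > 0.2 V confirms active-region operation.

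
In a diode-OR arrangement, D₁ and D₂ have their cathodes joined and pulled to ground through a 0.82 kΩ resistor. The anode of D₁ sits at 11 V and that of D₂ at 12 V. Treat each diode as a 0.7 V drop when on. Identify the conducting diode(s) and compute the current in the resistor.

Only D₂ conducts; I_R ≈ 14 mA

Assume both conduct. Then node N would need to be at both 11−0.7 = 10.3 V and 12−0.7 = 11.3 V, which is impossible.
Assume only D₂ conducts: V_N = 12 − 0.7 = 11.3 V, so I_R = 11.3/0.82 = 13.8 mA.
Check D₁: its anode-to-cathode voltage is 11 − 11.3 = -0.3 V < 0.7 V, so it is off. The assumption is consistent.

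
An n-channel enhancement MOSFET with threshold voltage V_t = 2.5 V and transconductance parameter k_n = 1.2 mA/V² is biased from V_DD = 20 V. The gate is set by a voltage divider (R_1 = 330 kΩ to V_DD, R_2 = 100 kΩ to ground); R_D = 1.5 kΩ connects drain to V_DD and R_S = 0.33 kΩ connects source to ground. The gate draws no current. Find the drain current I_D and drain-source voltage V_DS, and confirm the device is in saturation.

V_G = V_DD·R_2/(R_1+R_2) = 20×100/430 = 4.65 V.
Assume saturation: I_D = (k_n/2)(V_GS − V_t)² with V_GS = V_G − I_D·R_S = 4.65 − 0.33·I_D.
Substituting gives 0.0653·I_D² − 1.85·I_D + 2.78 = 0, with roots I_D = 1.59 or 26.8 mA.
The root I_D = 26.8 mA gives V_GS = -4.18 V ≤ V_t, so take I_D = 1.59 mA.
Then V_GS = 4.13 V and V_DS = V_DD − I_D(R_D+R_S) = 20 − 1.59×1.83 = 17.1 V.
Saturation requires V_DS ≥ V_GS − V_t = 1.63 V; 17.1 ≥ 1.63 ✓.

I_D ≈ 1.6 mA, V_DS ≈ 17 V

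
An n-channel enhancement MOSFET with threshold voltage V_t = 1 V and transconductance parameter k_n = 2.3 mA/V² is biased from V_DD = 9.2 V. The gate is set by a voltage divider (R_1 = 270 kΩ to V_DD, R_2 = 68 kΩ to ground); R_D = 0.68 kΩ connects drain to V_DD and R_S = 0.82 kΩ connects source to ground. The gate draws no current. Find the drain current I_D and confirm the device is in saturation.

I_D ≈ 0.36 mA

V_G = V_DD·R_2/(R_1+R_2) = 9.2×68/338 = 1.85 V.
Assume saturation: I_D = (k_n/2)(V_GS − V_t)² with V_GS = V_G − I_D·R_S = 1.85 − 0.82·I_D.
Substituting gives 0.773·I_D² − 2.6·I_D + 0.833 = 0, with roots I_D = 0.358 or 3.01 mA.
The root I_D = 3.01 mA gives V_GS = -0.618 V ≤ V_t, so take I_D = 0.358 mA.
Then V_GS = 1.56 V and V_DS = V_DD − I_D(R_D+R_S) = 9.2 − 0.358×1.5 = 8.66 V.
Saturation requires V_DS ≥ V_GS − V_t = 0.558 V; 8.66 ≥ 0.558 ✓.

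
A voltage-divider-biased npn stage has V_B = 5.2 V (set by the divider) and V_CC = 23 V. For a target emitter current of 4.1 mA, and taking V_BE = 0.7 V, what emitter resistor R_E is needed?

R_E ≈ 1.1 kΩ

V_E = V_B − V_BE = 5.2 − 0.7 = 4.5 V.
R_E = V_E / I_E = 4.5 / 4.1 = 1.1 kΩ.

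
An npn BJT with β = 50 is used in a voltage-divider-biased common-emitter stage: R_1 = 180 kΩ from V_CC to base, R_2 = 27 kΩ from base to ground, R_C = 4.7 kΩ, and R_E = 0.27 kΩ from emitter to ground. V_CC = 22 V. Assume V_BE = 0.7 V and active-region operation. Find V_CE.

Thevenize the base divider: V_Th = V_CC·R_2/(R_1+R_2) = 22×27/207 = 2.87 V, R_Th = R_1‖R_2 = 23.5 kΩ.
Base-emitter loop: V_Th = I_B·R_Th + V_BE + (β+1)I_B·R_E, so I_B = (2.87 − 0.7) / (23.5 + 51×0.27) = 0.0582 mA.
I_C = β·I_B = 50×0.0582 = 2.91 mA, and I_E = (β+1)I_B = 2.97 mA.
V_CE = V_CC − I_C·R_C − I_E·R_E = 22 − 2.91×4.7 − 2.97×0.27 = 7.51 V.
V_CE = 7.51 V > 0.2 V confirms active-region operation.

V_CE ≈ 7.5 V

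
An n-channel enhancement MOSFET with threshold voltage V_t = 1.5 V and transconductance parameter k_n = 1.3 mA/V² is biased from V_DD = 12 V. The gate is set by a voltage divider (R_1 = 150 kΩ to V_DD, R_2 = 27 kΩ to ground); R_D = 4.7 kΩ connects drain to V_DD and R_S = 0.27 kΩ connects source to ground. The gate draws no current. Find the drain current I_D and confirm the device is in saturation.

V_G = V_DD·R_2/(R_1+R_2) = 12×27/177 = 1.83 V.
Assume saturation: I_D = (k_n/2)(V_GS − V_t)² with V_GS = V_G − I_D·R_S = 1.83 − 0.27·I_D.
Substituting gives 0.0474·I_D² − 1.12·I_D + 0.071 = 0, with roots I_D = 0.0638 or 23.5 mA.
The root I_D = 23.5 mA gives V_GS = -4.51 V ≤ V_t, so take I_D = 0.0638 mA.
Then V_GS = 1.81 V and V_DS = V_DD − I_D(R_D+R_S) = 12 − 0.0638×4.97 = 11.7 V.
Saturation requires V_DS ≥ V_GS − V_t = 0.313 V; 11.7 ≥ 0.313 ✓.

I_D ≈ 0.064 mA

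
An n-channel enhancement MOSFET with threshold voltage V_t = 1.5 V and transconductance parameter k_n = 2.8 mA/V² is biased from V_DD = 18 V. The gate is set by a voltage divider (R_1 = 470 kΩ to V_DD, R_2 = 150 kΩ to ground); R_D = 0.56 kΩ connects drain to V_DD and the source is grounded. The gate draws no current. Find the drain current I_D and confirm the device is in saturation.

V_G = V_DD·R_2/(R_1+R_2) = 18×150/620 = 4.35 V. With the source grounded, V_GS = V_G = 4.35 V.
Assume saturation: I_D = (k_n/2)(V_GS − V_t)² = (2.8/2)×(4.35 − 1.5)² = 1.4×2.85² = 11.4 mA.
V_DS = V_DD − I_D·R_D = 18 − 11.4×0.56 = 11.6 V.
Saturation requires V_DS ≥ V_GS − V_t = 2.85 V; 11.6 ≥ 2.85 ✓.

I_D ≈ 11 mA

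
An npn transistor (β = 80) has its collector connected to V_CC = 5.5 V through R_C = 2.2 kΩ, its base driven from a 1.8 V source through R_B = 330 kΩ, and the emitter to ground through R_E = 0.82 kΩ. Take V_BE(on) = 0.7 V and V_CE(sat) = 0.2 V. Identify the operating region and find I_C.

Assume active. Base-emitter loop: I_B = (V_BB − V_BE)/(R_B + (β+1)R_E) = (1.8 − 0.7)/(330 + 81×0.82) = 0.00277 mA.
I_C = β·I_B = 80×0.00277 = 0.222 mA.
V_CE = V_CC − I_C·R_C − I_E·R_E = 5.5 − 0.222×2.2 − 0.225×0.82 = 4.83 V > V_CE(sat), so the active-region assumption holds.

active; I_C ≈ 0.22 mA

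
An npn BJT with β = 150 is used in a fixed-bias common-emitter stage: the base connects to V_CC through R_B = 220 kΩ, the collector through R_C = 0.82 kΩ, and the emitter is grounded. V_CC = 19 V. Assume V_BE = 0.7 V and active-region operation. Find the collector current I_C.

Base loop: V_CC = I_B·R_B + V_BE, so I_B = (19 − 0.7)/220 kΩ = 0.0832 mA.
In the active region I_C = β·I_B = 150 × 0.0832 = 12.5 mA.
Collector loop: V_CE = V_CC − I_C·R_C = 19 − 12.5×0.82 = 8.77 V.
Since V_CE = 8.77 V > V_CE(sat) ≈ 0.2 V, the transistor is in the active region as assumed.

I_C ≈ 12 mA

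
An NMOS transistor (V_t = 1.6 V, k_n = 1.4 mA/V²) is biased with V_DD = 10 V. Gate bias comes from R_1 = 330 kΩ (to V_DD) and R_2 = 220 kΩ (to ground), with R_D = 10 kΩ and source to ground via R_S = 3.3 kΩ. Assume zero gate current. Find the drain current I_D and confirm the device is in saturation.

V_G = V_DD·R_2/(R_1+R_2) = 10×220/550 = 4 V.
Assume saturation: I_D = (k_n/2)(V_GS − V_t)² with V_GS = V_G − I_D·R_S = 4 − 3.3·I_D.
Substituting gives 7.62·I_D² − 12.1·I_D + 4.03 = 0, with roots I_D = 0.477 or 1.11 mA.
The root I_D = 1.11 mA gives V_GS = 0.342 V ≤ V_t, so take I_D = 0.477 mA.
Then V_GS = 2.43 V and V_DS = V_DD − I_D(R_D+R_S) = 10 − 0.477×13.3 = 3.65 V.
Saturation requires V_DS ≥ V_GS − V_t = 0.826 V; 3.65 ≥ 0.826 ✓.

I_D ≈ 0.48 mA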